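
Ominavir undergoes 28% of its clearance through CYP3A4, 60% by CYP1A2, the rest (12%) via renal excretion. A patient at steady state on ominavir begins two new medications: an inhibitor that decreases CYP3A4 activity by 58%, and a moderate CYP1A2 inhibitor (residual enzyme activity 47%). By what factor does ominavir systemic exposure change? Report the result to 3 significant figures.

CYP3A4: 0.28 × 0.42 = 0.1176
CYP1A2: 0.6 × 0.47 = 0.282
Other: 0.12 (unchanged)
CL_new/CL_old = 0.1176 + 0.282 + 0.12 = 0.5196.
Systemic exposure ∝ 1/CL: fold-change = 1 / 0.5196 = 1.92.

1.92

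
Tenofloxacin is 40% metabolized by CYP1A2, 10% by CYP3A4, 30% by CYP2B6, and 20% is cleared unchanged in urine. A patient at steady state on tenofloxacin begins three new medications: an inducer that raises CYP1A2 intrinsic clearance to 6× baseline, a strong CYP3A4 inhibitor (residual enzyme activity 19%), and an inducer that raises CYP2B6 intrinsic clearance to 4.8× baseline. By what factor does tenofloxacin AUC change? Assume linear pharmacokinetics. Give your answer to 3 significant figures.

CYP1A2: 0.4 × 6 = 2.4
CYP3A4: 0.1 × 0.19 = 0.019
CYP2B6: 0.3 × 4.8 = 1.44
Other: 0.2 (unchanged)
New clearance relative to baseline: 2.4 + 0.019 + 1.44 + 0.2 = 4.059.
AUC ∝ 1/CL: fold-change = 1 / 4.059 = 0.246.

0.246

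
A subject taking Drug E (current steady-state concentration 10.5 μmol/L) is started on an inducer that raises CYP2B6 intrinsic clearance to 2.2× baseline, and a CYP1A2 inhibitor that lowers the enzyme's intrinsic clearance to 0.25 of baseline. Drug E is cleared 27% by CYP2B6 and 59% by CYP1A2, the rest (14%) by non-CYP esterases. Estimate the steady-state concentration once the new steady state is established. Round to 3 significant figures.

CYP2B6: 0.27 × 2.2 = 0.594
CYP1A2: 0.59 × 0.25 = 0.1475
Other: 0.14 (unchanged)
New clearance relative to baseline: 0.594 + 0.1475 + 0.14 = 0.8815.
New steady-state concentration = 10.5 / 0.8815 = 11.9 μmol/L (concentration scales inversely with clearance).

11.9 μmol/L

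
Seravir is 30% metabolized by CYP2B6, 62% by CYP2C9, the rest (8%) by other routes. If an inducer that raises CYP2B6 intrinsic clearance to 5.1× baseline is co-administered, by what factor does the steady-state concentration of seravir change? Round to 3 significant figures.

0.448

The CYP2B6 pathway (30% of clearance) increases to 5.1× activity: 0.3 × 5.1 = 1.53.
CYP2C9 (62%) and the residual 8% are unaffected.
CL_new/CL_old = 1.53 + 0.62 + 0.08 = 2.23.
Steady-state concentration is inversely proportional to clearance, so the fold-change is 1 / 2.23 = 0.448.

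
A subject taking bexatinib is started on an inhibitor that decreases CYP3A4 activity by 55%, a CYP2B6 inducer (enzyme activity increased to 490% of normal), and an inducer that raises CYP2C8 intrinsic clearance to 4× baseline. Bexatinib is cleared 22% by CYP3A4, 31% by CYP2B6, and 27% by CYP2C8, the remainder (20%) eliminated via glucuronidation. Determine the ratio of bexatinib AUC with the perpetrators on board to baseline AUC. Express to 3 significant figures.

0.345

CYP3A4: 0.22 × 0.45 = 0.099
CYP2B6: 0.31 × 4.9 = 1.519
CYP2C8: 0.27 × 4 = 1.08
Other: 0.2 (unchanged)
New clearance relative to baseline: 0.099 + 1.519 + 1.08 + 0.2 = 2.898.
Net AUC ratio = 1 / 2.898 = 0.345.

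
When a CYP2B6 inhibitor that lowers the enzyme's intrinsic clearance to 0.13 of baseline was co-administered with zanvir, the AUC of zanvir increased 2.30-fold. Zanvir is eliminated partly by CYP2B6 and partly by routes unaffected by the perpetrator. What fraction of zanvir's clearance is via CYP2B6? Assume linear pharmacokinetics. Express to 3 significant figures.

0.650

CL'/CL = 1 / 2.30 = 0.4348
0.13·fm + (1 − fm) = 0.4348
fm = (0.4348 − 1) / (0.13 − 1) = 0.650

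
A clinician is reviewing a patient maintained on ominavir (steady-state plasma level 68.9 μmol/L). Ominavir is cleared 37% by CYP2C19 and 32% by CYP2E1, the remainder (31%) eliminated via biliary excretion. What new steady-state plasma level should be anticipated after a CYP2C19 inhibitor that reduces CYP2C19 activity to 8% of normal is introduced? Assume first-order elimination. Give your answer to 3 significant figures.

104 μmol/L

The CYP2C19 pathway (37% of clearance) falls to 0.08× activity: 0.37 × 0.08 = 0.0296.
CYP2E1 (32%) and the residual 31% are unaffected.
CL_new/CL_old = 0.0296 + 0.32 + 0.31 = 0.6596.
Steady-state plasma level ∝ 1/CL, so new value = 68.9 / 0.6596 = 104 μmol/L.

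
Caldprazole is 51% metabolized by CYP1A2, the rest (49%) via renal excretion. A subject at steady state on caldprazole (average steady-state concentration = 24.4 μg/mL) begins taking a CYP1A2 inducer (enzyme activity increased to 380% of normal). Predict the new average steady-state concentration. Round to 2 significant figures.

10 μg/mL

CYP1A2: 0.51 × 3.8 = 1.938
Other: 0.49 (unchanged)
Relative clearance = 1.938 + 0.49 = 2.428.
Average steady-state concentration ∝ 1/CL, so new value = 24.4 / 2.428 = 10 μg/mL.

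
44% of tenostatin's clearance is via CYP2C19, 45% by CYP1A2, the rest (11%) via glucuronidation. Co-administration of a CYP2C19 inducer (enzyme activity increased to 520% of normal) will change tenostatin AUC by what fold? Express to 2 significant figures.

0.35

The CYP2C19 pathway (44% of clearance) is boosted to 5.2× activity: 0.44 × 5.2 = 2.288.
CYP1A2 (45%) and the residual 11% are unaffected.
New clearance relative to baseline: 2.288 + 0.45 + 0.11 = 2.848.
AUC ratio = CL_old/CL_new = 1 / 2.848 = 0.35.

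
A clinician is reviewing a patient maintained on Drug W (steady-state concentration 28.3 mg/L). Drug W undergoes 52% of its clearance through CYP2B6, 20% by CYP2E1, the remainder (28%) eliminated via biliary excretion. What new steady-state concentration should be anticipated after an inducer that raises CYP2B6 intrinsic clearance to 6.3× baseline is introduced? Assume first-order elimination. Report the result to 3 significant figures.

The CYP2B6 pathway (52% of clearance) rises to 6.3× activity: 0.52 × 6.3 = 3.276.
CYP2E1 (20%) and the residual 28% are unaffected.
Relative clearance = 3.276 + 0.2 + 0.28 = 3.756.
With dosing unchanged, steady-state concentration scales as 1/CL: 28.3 / 3.756 = 7.53 mg/L.

7.53 mg/L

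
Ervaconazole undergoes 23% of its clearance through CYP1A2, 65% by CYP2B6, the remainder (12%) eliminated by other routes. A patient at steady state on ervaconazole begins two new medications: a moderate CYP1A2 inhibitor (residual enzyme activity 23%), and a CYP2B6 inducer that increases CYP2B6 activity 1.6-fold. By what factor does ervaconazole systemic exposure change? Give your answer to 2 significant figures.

The CYP1A2 pathway (23% of clearance) drops to 0.23× activity: 0.23 × 0.23 = 0.0529.
The CYP2B6 pathway (65% of clearance) increases to 1.6× activity: 0.65 × 1.6 = 1.04.
The remaining 12% of clearance is unaffected.
Relative clearance = 0.0529 + 1.04 + 0.12 = 1.2129.
Net systemic exposure ratio = 1 / 1.2129 = 0.82.

0.82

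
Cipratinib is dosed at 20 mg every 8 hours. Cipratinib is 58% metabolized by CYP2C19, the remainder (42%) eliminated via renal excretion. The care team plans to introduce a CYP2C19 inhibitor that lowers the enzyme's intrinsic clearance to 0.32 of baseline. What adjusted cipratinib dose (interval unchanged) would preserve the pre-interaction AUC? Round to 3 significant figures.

CYP2C19: 0.58 × 0.32 = 0.1856
Other: 0.42 (unchanged)
CL_new/CL_old = 0.1856 + 0.42 = 0.6056.
Exposure is unchanged when dose changes in proportion to clearance. New dose = 20 mg × 0.6056 = 12.1 mg.

12.1 mg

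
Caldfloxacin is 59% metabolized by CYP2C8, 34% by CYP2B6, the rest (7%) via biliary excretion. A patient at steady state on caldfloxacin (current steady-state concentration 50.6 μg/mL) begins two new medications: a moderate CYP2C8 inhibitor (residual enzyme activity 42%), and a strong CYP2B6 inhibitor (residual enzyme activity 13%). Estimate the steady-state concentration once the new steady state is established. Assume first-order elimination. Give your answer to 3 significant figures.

140 μg/mL

CYP2C8: 0.59 × 0.42 = 0.2478
CYP2B6: 0.34 × 0.13 = 0.0442
Other: 0.07 (unchanged)
New clearance relative to baseline: 0.2478 + 0.0442 + 0.07 = 0.362.
New steady-state concentration = 50.6 / 0.362 = 140 μg/mL (concentration scales inversely with clearance).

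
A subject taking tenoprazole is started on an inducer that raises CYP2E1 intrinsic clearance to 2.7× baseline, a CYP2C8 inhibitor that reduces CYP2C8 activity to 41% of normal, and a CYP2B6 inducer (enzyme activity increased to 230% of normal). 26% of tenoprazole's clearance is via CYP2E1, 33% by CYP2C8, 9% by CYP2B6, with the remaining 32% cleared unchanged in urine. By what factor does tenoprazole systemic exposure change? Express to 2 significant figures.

0.73

The CYP2E1 pathway (26% of clearance) rises to 2.7× activity: 0.26 × 2.7 = 0.702.
The CYP2C8 pathway (33% of clearance) is reduced to 0.41× activity: 0.33 × 0.41 = 0.1353.
The CYP2B6 pathway (9% of clearance) is boosted to 2.3× activity: 0.09 × 2.3 = 0.207.
The remaining 32% of clearance is unaffected.
CL_new/CL_old = 0.702 + 0.1353 + 0.207 + 0.32 = 1.3643.
Systemic exposure ∝ 1/CL: fold-change = 1 / 1.3643 = 0.73.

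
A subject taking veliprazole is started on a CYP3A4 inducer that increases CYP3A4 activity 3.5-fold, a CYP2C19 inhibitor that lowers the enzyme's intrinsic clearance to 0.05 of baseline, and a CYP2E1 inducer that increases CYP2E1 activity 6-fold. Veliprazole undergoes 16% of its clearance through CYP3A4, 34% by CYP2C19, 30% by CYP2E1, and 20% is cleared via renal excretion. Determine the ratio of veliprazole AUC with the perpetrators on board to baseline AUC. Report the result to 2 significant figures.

The CYP3A4 pathway (16% of clearance) increases to 3.5× activity: 0.16 × 3.5 = 0.56.
The CYP2C19 pathway (34% of clearance) is reduced to 0.05× activity: 0.34 × 0.05 = 0.017.
The CYP2E1 pathway (30% of clearance) increases to 6× activity: 0.3 × 6 = 1.8.
The remaining 20% of clearance is unaffected.
CL_new/CL_old = 0.56 + 0.017 + 1.8 + 0.2 = 2.577.
Because AUC varies inversely with clearance, the combined effect is 1 / 2.577 = 0.39.

0.39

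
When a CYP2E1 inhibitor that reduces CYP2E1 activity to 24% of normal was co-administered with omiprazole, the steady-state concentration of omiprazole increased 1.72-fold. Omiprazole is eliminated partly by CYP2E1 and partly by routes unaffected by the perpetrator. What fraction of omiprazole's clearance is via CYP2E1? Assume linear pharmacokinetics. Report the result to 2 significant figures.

0.55

Call the CYP2E1 fraction fm. After the interaction, CL_new/CL_old = fm × 0.24 + (1 − fm).
Steady-state concentration ratio = 1 / (new CL fraction), so new CL fraction = 1 / 1.72 = 0.5814.
fm × 0.24 + 1 − fm = 0.5814  ⇒  fm × (0.24 − 1) = −0.4186  ⇒  fm = 0.55.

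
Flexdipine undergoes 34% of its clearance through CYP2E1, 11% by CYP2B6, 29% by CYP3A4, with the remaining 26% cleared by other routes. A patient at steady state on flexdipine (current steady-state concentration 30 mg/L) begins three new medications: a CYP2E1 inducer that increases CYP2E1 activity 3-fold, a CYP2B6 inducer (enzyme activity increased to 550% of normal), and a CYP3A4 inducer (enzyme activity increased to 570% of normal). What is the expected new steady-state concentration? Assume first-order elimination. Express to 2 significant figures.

8.5 mg/L

The CYP2E1 pathway (34% of clearance) rises to 3× activity: 0.34 × 3 = 1.02.
The CYP2B6 pathway (11% of clearance) is boosted to 5.5× activity: 0.11 × 5.5 = 0.605.
The CYP3A4 pathway (29% of clearance) increases to 5.7× activity: 0.29 × 5.7 = 1.653.
The remaining 26% of clearance is unaffected.
Relative clearance = 1.02 + 0.605 + 1.653 + 0.26 = 3.538.
New steady-state concentration = 30 / 3.538 = 8.5 mg/L (concentration scales inversely with clearance).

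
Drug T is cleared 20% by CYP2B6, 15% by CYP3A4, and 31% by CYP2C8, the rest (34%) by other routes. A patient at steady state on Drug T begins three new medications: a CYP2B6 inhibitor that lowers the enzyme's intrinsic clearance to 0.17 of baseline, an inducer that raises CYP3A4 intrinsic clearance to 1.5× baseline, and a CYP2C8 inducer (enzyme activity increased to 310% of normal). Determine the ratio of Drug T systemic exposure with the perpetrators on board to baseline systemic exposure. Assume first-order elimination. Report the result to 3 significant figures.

The CYP2B6 pathway (20% of clearance) is reduced to 0.17× activity: 0.2 × 0.17 = 0.034.
The CYP3A4 pathway (15% of clearance) increases to 1.5× activity: 0.15 × 1.5 = 0.225.
The CYP2C8 pathway (31% of clearance) is boosted to 3.1× activity: 0.31 × 3.1 = 0.961.
Non-CYP routes (34%) are unchanged.
Relative clearance = 0.034 + 0.225 + 0.961 + 0.34 = 1.56.
Systemic exposure ∝ 1/CL: fold-change = 1 / 1.56 = 0.641.

0.641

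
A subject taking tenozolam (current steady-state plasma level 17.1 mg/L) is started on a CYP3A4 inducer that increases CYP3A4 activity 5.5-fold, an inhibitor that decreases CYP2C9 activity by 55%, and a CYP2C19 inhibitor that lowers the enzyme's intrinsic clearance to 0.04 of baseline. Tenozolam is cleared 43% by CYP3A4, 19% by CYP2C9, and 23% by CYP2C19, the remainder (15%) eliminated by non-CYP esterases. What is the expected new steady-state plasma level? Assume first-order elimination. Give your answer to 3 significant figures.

6.55 mg/L

The CYP3A4 pathway (43% of clearance) rises to 5.5× activity: 0.43 × 5.5 = 2.365.
The CYP2C9 pathway (19% of clearance) falls to 0.45× activity: 0.19 × 0.45 = 0.0855.
The CYP2C19 pathway (23% of clearance) falls to 0.04× activity: 0.23 × 0.04 = 0.0092.
The remaining 15% of clearance is unaffected.
New clearance relative to baseline: 2.365 + 0.0855 + 0.0092 + 0.15 = 2.6097.
New steady-state plasma level = 17.1 / 2.6097 = 6.55 mg/L (concentration scales inversely with clearance).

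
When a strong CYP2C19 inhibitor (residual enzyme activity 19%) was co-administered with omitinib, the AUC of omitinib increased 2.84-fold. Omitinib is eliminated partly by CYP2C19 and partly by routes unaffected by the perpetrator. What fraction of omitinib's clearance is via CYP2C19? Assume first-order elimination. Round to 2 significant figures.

0.80

CL'/CL = 1 / 2.84 = 0.3521
0.19·fm + (1 − fm) = 0.3521
fm = (0.3521 − 1) / (0.19 − 1) = 0.80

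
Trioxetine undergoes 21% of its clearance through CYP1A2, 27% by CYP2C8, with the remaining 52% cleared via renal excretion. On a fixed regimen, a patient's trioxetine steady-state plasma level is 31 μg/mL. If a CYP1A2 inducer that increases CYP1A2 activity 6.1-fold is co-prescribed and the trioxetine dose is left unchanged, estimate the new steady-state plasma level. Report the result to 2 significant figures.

15 μg/mL

The CYP1A2 pathway (21% of clearance) is boosted to 6.1× activity: 0.21 × 6.1 = 1.281.
CYP2C8 (27%) and the residual 52% are unaffected.
CL_new/CL_old = 1.281 + 0.27 + 0.52 = 2.071.
Steady-state plasma level ∝ 1/CL, so new value = 31 / 2.071 = 15 μg/mL.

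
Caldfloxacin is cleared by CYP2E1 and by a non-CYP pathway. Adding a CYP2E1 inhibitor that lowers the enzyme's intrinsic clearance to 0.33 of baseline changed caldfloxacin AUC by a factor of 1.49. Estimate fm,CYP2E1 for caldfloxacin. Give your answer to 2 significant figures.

0.49

Call the CYP2E1 fraction fm. After the interaction, CL_new/CL_old = fm × 0.33 + (1 − fm).
AUC ratio = 1 / (new CL fraction), so new CL fraction = 1 / 1.49 = 0.6711.
fm × 0.33 + 1 − fm = 0.6711  ⇒  fm × (0.33 − 1) = −0.3289  ⇒  fm = 0.49.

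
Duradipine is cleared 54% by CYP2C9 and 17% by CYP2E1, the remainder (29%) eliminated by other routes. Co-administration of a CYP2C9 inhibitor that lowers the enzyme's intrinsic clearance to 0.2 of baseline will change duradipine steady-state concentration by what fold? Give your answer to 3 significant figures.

CYP2C9: 0.54 × 0.2 = 0.108
CYP2E1: 0.17 (unchanged)
Other: 0.29 (unchanged)
CL_new/CL_old = 0.108 + 0.17 + 0.29 = 0.568.
Steady-state concentration ratio = CL_old/CL_new = 1 / 0.568 = 1.76.

1.76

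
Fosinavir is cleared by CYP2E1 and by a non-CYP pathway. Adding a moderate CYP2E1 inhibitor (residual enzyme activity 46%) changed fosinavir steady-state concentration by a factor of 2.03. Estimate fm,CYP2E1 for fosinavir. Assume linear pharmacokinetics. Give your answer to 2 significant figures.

Call the CYP2E1 fraction fm. After the interaction, CL_new/CL_old = fm × 0.46 + (1 − fm).
Steady-state concentration ratio = 1 / (new CL fraction), so new CL fraction = 1 / 2.03 = 0.4926.
fm × 0.46 + 1 − fm = 0.4926  ⇒  fm × (0.46 − 1) = −0.5074  ⇒  fm = 0.94.

0.94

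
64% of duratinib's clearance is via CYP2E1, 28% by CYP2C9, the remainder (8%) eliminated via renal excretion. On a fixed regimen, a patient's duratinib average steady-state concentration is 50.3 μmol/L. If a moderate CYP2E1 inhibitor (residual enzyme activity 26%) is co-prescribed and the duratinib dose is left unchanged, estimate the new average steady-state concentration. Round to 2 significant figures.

The CYP2E1 pathway (64% of clearance) falls to 0.26× activity: 0.64 × 0.26 = 0.1664.
CYP2C9 (28%) and the residual 8% are unaffected.
CL_new/CL_old = 0.1664 + 0.28 + 0.08 = 0.5264.
Average steady-state concentration ∝ 1/CL, so new value = 50.3 / 0.5264 = 96 μmol/L.

96 μmol/L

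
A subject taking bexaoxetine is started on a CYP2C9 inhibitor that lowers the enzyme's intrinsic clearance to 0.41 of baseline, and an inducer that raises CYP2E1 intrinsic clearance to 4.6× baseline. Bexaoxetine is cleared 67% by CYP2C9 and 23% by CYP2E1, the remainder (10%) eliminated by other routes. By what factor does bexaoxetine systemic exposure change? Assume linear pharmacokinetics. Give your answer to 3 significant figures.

The CYP2C9 pathway (67% of clearance) falls to 0.41× activity: 0.67 × 0.41 = 0.2747.
The CYP2E1 pathway (23% of clearance) increases to 4.6× activity: 0.23 × 4.6 = 1.058.
The remaining 10% of clearance is unaffected.
CL_new/CL_old = 0.2747 + 1.058 + 0.1 = 1.4327.
Because systemic exposure varies inversely with clearance, the combined effect is 1 / 1.4327 = 0.698.

0.698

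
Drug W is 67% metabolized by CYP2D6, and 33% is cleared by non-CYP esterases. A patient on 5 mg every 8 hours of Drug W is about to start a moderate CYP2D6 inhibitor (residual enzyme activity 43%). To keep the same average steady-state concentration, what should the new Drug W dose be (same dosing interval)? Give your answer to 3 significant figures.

3.09 mg

The CYP2D6 pathway (67% of clearance) falls to 0.43× activity: 0.67 × 0.43 = 0.2881.
The remaining 33% of clearance is unaffected.
New clearance relative to baseline: 0.2881 + 0.33 = 0.6181.
Exposure is unchanged when dose changes in proportion to clearance. New dose = 5 mg × 0.6181 = 3.09 mg.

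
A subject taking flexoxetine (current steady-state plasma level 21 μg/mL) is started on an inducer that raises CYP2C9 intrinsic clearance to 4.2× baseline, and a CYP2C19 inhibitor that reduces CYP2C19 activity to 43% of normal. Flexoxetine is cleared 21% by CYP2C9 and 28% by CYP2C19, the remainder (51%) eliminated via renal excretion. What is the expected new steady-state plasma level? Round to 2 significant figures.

The CYP2C9 pathway (21% of clearance) rises to 4.2× activity: 0.21 × 4.2 = 0.882.
The CYP2C19 pathway (28% of clearance) drops to 0.43× activity: 0.28 × 0.43 = 0.1204.
Non-CYP routes (51%) are unchanged.
New clearance relative to baseline: 0.882 + 0.1204 + 0.51 = 1.5124.
New steady-state plasma level = 21 / 1.5124 = 14 μg/mL (concentration scales inversely with clearance).

14 μg/mL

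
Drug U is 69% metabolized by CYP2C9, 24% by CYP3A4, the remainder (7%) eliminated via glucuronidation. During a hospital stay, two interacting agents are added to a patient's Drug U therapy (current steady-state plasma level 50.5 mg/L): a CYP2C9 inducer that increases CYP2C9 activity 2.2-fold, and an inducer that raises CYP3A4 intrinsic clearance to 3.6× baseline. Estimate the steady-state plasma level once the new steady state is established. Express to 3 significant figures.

CYP2C9: 0.69 × 2.2 = 1.518
CYP3A4: 0.24 × 3.6 = 0.864
Other: 0.07 (unchanged)
New clearance relative to baseline: 1.518 + 0.864 + 0.07 = 2.452.
Steady-state plasma level ∝ 1/CL: new value = 50.5 / 2.452 = 20.6 mg/L.

20.6 mg/L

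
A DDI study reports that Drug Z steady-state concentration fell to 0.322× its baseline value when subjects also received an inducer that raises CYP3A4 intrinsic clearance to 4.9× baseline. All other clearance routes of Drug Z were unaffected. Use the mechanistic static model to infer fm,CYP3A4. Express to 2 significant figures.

0.54

Write x for the fraction cleared via CYP3A4. The observed steady-state concentration change means clearance rose to 1/0.322 = 3.106 of baseline.
Setting x·4.9 + (1 − x) = 3.106 and solving: x = (3.106 − 1)/(4.9 − 1) = 0.54.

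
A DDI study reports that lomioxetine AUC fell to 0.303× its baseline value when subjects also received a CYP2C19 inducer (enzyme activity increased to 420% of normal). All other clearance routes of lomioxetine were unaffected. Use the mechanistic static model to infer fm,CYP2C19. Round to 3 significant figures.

Call the CYP2C19 fraction fm. After the interaction, CL_new/CL_old = fm × 4.2 + (1 − fm).
AUC ratio = 1 / (new CL fraction), so new CL fraction = 1 / 0.303 = 3.3.
fm × 4.2 + 1 − fm = 3.3  ⇒  fm × (4.2 − 1) = 2.3  ⇒  fm = 0.719.

0.719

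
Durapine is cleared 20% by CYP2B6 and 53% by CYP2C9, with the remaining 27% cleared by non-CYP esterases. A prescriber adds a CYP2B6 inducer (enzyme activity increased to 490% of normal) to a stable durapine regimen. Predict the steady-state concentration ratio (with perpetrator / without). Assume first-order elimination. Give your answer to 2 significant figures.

0.56

The CYP2B6 pathway (20% of clearance) is boosted to 4.9× activity: 0.2 × 4.9 = 0.98.
CYP2C9 (53%) and the residual 27% are unaffected.
Relative clearance = 0.98 + 0.53 + 0.27 = 1.78.
Since steady-state concentration ∝ 1/CL, the ratio is 1 / 1.78 = 0.56.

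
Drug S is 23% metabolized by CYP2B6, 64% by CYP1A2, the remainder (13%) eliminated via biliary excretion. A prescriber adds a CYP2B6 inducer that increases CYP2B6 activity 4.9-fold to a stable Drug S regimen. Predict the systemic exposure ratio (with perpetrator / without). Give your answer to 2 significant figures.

0.53

The CYP2B6 pathway (23% of clearance) is boosted to 4.9× activity: 0.23 × 4.9 = 1.127.
CYP1A2 (64%) and the residual 13% are unaffected.
CL_new/CL_old = 1.127 + 0.64 + 0.13 = 1.897.
Systemic exposure ratio = CL_old/CL_new = 1 / 1.897 = 0.53.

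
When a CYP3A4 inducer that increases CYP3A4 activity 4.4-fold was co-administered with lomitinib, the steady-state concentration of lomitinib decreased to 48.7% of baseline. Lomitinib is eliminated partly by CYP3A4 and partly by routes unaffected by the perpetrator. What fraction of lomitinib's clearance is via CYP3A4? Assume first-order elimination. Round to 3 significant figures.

0.310

Call the CYP3A4 fraction fm. After the interaction, CL_new/CL_old = fm × 4.4 + (1 − fm).
Steady-state concentration ratio = 1 / (new CL fraction), so new CL fraction = 1 / 0.487 = 2.053.
fm × 4.4 + 1 − fm = 2.053  ⇒  fm × (4.4 − 1) = 1.053  ⇒  fm = 0.310.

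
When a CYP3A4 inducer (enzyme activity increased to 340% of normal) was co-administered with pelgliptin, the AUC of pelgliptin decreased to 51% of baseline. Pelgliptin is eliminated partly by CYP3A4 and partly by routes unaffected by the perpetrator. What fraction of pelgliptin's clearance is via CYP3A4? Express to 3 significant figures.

0.400

Let x = fm,CYP3A4. Because AUC ∝ 1/CL, relative clearance rose to 1/0.510 = 1.961.
Only the CYP3A4 route changed, so 1.961 = x·3.4 + (1 − x), giving x = 0.400.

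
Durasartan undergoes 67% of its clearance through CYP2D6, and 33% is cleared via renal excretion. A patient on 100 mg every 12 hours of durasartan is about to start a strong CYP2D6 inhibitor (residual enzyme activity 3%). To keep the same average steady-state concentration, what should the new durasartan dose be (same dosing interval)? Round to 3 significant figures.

35.0 mg

CYP2D6: 0.67 × 0.03 = 0.0201
Other: 0.33 (unchanged)
New clearance relative to baseline: 0.0201 + 0.33 = 0.3501.
To maintain the same steady-state level, dose must scale with clearance: new dose = 100 × 0.3501 = 35.0 mg.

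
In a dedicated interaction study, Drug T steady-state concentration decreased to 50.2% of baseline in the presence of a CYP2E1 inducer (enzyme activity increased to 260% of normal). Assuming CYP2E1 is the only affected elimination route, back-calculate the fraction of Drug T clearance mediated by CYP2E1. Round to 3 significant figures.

Let fm be the CYP2E1 fraction. New clearance relative to baseline = fm × 2.6 + (1 − fm).
Steady-state concentration ratio = 1 / (new CL fraction), so new CL fraction = 1 / 0.502 = 1.992.
fm × 2.6 + 1 − fm = 1.992  ⇒  fm × (2.6 − 1) = 0.992  ⇒  fm = 0.620.

0.620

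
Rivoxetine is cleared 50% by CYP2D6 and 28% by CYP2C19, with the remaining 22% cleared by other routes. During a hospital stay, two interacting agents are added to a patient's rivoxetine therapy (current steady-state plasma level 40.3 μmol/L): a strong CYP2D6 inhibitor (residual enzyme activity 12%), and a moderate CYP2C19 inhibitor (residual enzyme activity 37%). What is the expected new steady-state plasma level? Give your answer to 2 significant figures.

1.1 × 10² μmol/L

The CYP2D6 pathway (50% of clearance) is reduced to 0.12× activity: 0.5 × 0.12 = 0.06.
The CYP2C19 pathway (28% of clearance) is reduced to 0.37× activity: 0.28 × 0.37 = 0.1036.
The remaining 22% of clearance is unaffected.
CL_new/CL_old = 0.06 + 0.1036 + 0.22 = 0.3836.
Dividing the baseline by the relative clearance: 40.3 / 0.3836 = 1.1 × 10² μmol/L.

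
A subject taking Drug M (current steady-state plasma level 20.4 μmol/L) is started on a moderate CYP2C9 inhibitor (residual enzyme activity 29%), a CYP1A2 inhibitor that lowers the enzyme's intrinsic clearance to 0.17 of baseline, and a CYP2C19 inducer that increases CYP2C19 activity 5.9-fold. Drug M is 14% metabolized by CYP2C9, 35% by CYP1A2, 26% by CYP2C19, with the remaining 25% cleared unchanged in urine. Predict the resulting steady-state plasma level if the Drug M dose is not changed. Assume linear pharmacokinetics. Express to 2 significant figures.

The CYP2C9 pathway (14% of clearance) falls to 0.29× activity: 0.14 × 0.29 = 0.0406.
The CYP1A2 pathway (35% of clearance) falls to 0.17× activity: 0.35 × 0.17 = 0.0595.
The CYP2C19 pathway (26% of clearance) is boosted to 5.9× activity: 0.26 × 5.9 = 1.534.
The remaining 25% of clearance is unaffected.
New clearance relative to baseline: 0.0406 + 0.0595 + 1.534 + 0.25 = 1.8841.
Dividing the baseline by the relative clearance: 20.4 / 1.8841 = 11 μmol/L.

11 μmol/L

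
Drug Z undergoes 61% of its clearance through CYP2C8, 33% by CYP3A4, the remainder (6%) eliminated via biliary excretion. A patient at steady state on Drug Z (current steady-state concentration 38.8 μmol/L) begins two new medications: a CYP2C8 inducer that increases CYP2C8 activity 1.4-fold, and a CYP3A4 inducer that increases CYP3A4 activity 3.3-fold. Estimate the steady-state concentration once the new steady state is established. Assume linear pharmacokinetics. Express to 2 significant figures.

19 μmol/L

The CYP2C8 pathway (61% of clearance) increases to 1.4× activity: 0.61 × 1.4 = 0.854.
The CYP3A4 pathway (33% of clearance) is boosted to 3.3× activity: 0.33 × 3.3 = 1.089.
The remaining 6% of clearance is unaffected.
New clearance relative to baseline: 0.854 + 1.089 + 0.06 = 2.003.
Dividing the baseline by the relative clearance: 38.8 / 2.003 = 19 μmol/L.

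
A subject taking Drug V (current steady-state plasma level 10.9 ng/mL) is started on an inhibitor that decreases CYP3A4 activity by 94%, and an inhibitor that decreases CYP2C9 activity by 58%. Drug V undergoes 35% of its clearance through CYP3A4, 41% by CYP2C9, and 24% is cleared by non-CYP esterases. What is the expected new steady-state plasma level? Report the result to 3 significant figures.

The CYP3A4 pathway (35% of clearance) is reduced to 0.06× activity: 0.35 × 0.06 = 0.021.
The CYP2C9 pathway (41% of clearance) falls to 0.42× activity: 0.41 × 0.42 = 0.1722.
Non-CYP routes (24%) are unchanged.
CL_new/CL_old = 0.021 + 0.1722 + 0.24 = 0.4332.
New steady-state plasma level = 10.9 / 0.4332 = 25.2 ng/mL (concentration scales inversely with clearance).

25.2 ng/mL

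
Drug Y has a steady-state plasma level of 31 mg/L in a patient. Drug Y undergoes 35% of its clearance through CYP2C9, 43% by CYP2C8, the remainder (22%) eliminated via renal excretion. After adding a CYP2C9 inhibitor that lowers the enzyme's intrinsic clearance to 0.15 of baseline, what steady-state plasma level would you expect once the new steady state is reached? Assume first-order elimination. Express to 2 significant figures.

44 mg/L

CYP2C9: 0.35 × 0.15 = 0.0525
CYP2C8: 0.43 (unchanged)
Other: 0.22 (unchanged)
Relative clearance = 0.0525 + 0.43 + 0.22 = 0.7025.
New steady-state plasma level = baseline ÷ relative clearance = 31 / 0.7025 = 44 mg/L.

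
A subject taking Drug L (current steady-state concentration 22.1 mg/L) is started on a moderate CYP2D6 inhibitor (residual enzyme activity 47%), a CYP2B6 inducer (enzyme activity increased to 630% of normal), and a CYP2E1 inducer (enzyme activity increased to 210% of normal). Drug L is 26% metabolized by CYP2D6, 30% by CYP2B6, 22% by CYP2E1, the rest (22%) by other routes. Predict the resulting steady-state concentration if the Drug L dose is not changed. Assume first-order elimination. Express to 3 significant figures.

8.20 mg/L

The CYP2D6 pathway (26% of clearance) is reduced to 0.47× activity: 0.26 × 0.47 = 0.1222.
The CYP2B6 pathway (30% of clearance) rises to 6.3× activity: 0.3 × 6.3 = 1.89.
The CYP2E1 pathway (22% of clearance) is boosted to 2.1× activity: 0.22 × 2.1 = 0.462.
Non-CYP routes (22%) are unchanged.
New clearance relative to baseline: 0.1222 + 1.89 + 0.462 + 0.22 = 2.6942.
Steady-state concentration ∝ 1/CL: new value = 22.1 / 2.6942 = 8.20 mg/L.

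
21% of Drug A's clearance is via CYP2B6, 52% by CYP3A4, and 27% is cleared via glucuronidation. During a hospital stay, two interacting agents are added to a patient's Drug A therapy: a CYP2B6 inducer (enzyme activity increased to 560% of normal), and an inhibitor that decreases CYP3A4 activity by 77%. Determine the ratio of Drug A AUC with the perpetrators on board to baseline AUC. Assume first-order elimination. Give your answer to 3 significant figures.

The CYP2B6 pathway (21% of clearance) is boosted to 5.6× activity: 0.21 × 5.6 = 1.176.
The CYP3A4 pathway (52% of clearance) falls to 0.23× activity: 0.52 × 0.23 = 0.1196.
Non-CYP routes (27%) are unchanged.
Relative clearance = 1.176 + 0.1196 + 0.27 = 1.5656.
AUC ∝ 1/CL: fold-change = 1 / 1.5656 = 0.639.

0.639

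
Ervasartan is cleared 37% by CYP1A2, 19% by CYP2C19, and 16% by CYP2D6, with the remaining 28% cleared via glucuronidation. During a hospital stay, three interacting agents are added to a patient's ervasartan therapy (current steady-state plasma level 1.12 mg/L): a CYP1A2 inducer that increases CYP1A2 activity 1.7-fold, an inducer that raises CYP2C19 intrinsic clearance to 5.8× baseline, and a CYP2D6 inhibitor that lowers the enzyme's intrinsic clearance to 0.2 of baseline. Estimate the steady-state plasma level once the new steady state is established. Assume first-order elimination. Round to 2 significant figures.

0.55 mg/L

CYP1A2: 0.37 × 1.7 = 0.629
CYP2C19: 0.19 × 5.8 = 1.102
CYP2D6: 0.16 × 0.2 = 0.032
Other: 0.28 (unchanged)
CL_new/CL_old = 0.629 + 1.102 + 0.032 + 0.28 = 2.043.
Steady-state plasma level ∝ 1/CL: new value = 1.12 / 2.043 = 0.55 mg/L.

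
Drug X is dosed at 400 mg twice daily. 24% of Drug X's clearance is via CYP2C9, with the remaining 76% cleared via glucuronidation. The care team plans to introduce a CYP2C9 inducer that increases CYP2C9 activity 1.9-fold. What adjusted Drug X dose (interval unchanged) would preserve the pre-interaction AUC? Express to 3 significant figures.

CYP2C9: 0.24 × 1.9 = 0.456
Other: 0.76 (unchanged)
Relative clearance = 0.456 + 0.76 = 1.216.
To maintain the same steady-state level, dose must scale with clearance: new dose = 400 × 1.216 = 486 mg.

486 mg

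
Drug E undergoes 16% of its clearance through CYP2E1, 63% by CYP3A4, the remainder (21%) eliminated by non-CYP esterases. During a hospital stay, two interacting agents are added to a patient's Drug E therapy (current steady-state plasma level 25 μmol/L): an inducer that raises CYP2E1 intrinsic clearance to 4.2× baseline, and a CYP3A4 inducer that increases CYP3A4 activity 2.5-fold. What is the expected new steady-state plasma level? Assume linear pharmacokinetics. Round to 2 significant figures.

10 μmol/L

The CYP2E1 pathway (16% of clearance) is boosted to 4.2× activity: 0.16 × 4.2 = 0.672.
The CYP3A4 pathway (63% of clearance) rises to 2.5× activity: 0.63 × 2.5 = 1.575.
Non-CYP routes (21%) are unchanged.
CL_new/CL_old = 0.672 + 1.575 + 0.21 = 2.457.
New steady-state plasma level = 25 / 2.457 = 10 μmol/L (concentration scales inversely with clearance).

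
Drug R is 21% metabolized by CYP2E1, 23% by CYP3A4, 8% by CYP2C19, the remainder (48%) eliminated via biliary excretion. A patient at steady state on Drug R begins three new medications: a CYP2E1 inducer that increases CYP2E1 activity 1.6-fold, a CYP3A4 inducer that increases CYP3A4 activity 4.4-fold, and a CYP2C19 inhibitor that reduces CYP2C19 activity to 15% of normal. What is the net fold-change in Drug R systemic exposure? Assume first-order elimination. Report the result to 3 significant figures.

The CYP2E1 pathway (21% of clearance) increases to 1.6× activity: 0.21 × 1.6 = 0.336.
The CYP3A4 pathway (23% of clearance) rises to 4.4× activity: 0.23 × 4.4 = 1.012.
The CYP2C19 pathway (8% of clearance) falls to 0.15× activity: 0.08 × 0.15 = 0.012.
The remaining 48% of clearance is unaffected.
Relative clearance = 0.336 + 1.012 + 0.012 + 0.48 = 1.84.
Because systemic exposure varies inversely with clearance, the combined effect is 1 / 1.84 = 0.543.

0.543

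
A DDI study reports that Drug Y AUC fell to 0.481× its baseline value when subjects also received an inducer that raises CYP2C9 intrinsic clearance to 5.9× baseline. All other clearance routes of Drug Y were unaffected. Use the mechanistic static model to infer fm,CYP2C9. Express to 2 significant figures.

0.22

Let fm be the CYP2C9 fraction. New clearance relative to baseline = fm × 5.9 + (1 − fm).
AUC ratio = 1 / (new CL fraction), so new CL fraction = 1 / 0.481 = 2.079.
fm × 5.9 + 1 − fm = 2.079  ⇒  fm × (5.9 − 1) = 1.079  ⇒  fm = 0.22.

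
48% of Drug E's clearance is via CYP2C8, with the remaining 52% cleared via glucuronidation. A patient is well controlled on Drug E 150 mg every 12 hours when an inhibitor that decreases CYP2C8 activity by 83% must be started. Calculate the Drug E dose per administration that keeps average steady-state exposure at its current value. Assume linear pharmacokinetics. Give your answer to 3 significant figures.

90.2 mg

CYP2C8: 0.48 × 0.17 = 0.0816
Other: 0.52 (unchanged)
New clearance relative to baseline: 0.0816 + 0.52 = 0.6016.
Exposure is unchanged when dose changes in proportion to clearance. New dose = 150 mg × 0.6016 = 90.2 mg.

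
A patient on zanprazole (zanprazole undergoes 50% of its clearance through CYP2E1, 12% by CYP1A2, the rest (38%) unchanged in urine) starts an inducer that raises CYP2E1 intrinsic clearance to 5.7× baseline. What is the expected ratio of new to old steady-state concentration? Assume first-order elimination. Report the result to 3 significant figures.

0.299

The CYP2E1 pathway (50% of clearance) is boosted to 5.7× activity: 0.5 × 5.7 = 2.85.
CYP1A2 (12%) and the residual 38% are unaffected.
Relative clearance = 2.85 + 0.12 + 0.38 = 3.35.
Since steady-state concentration ∝ 1/CL, the ratio is 1 / 3.35 = 0.299.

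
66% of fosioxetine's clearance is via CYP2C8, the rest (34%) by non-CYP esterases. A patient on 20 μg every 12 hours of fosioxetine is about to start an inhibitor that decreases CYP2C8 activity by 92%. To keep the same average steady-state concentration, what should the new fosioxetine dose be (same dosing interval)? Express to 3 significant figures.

7.86 μg

The CYP2C8 pathway (66% of clearance) falls to 0.08× activity: 0.66 × 0.08 = 0.0528.
Non-CYP routes (34%) are unchanged.
Relative clearance = 0.0528 + 0.34 = 0.3928.
Css,avg = (dose rate)/CL, so holding Css fixed requires dose ∝ CL: 20 × 0.3928 = 7.86 μg.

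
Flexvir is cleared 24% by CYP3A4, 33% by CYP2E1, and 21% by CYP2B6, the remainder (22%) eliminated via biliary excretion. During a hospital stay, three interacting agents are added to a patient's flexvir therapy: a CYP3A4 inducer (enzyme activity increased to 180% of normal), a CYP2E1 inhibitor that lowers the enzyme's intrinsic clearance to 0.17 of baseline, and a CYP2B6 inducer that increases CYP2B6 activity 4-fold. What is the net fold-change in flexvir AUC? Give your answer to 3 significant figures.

The CYP3A4 pathway (24% of clearance) is boosted to 1.8× activity: 0.24 × 1.8 = 0.432.
The CYP2E1 pathway (33% of clearance) drops to 0.17× activity: 0.33 × 0.17 = 0.0561.
The CYP2B6 pathway (21% of clearance) increases to 4× activity: 0.21 × 4 = 0.84.
Non-CYP routes (22%) are unchanged.
New clearance relative to baseline: 0.432 + 0.0561 + 0.84 + 0.22 = 1.5481.
AUC ∝ 1/CL: fold-change = 1 / 1.5481 = 0.646.

0.646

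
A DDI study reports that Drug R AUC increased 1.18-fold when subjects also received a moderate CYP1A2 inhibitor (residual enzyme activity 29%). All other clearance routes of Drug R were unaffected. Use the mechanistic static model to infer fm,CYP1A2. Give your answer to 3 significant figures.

0.215

Let x = fm,CYP1A2. Because AUC ∝ 1/CL, relative clearance fell to 1/1.18 = 0.8475.
Only the CYP1A2 route changed, so 0.8475 = x·0.29 + (1 − x), giving x = 0.215.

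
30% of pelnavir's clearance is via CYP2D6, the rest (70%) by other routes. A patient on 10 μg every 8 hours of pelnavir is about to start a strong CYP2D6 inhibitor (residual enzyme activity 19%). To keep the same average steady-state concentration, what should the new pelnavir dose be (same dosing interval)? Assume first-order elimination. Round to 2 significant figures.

7.6 μg

The CYP2D6 pathway (30% of clearance) is reduced to 0.19× activity: 0.3 × 0.19 = 0.057.
Non-CYP routes (70%) are unchanged.
New clearance relative to baseline: 0.057 + 0.7 = 0.757.
To maintain the same steady-state level, dose must scale with clearance: new dose = 10 × 0.757 = 7.6 μg.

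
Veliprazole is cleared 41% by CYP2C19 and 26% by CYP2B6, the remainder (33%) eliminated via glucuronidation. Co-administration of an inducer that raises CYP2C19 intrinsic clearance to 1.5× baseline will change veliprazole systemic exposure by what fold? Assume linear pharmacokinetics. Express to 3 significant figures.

0.830

The CYP2C19 pathway (41% of clearance) increases to 1.5× activity: 0.41 × 1.5 = 0.615.
CYP2B6 (26%) and the residual 33% are unaffected.
Relative clearance = 0.615 + 0.26 + 0.33 = 1.205.
Systemic exposure ratio = CL_old/CL_new = 1 / 1.205 = 0.830.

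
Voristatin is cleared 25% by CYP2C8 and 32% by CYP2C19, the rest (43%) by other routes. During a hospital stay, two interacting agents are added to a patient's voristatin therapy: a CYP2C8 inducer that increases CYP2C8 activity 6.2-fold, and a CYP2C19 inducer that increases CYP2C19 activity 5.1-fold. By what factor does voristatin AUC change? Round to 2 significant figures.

0.28

The CYP2C8 pathway (25% of clearance) rises to 6.2× activity: 0.25 × 6.2 = 1.55.
The CYP2C19 pathway (32% of clearance) rises to 5.1× activity: 0.32 × 5.1 = 1.632.
The remaining 43% of clearance is unaffected.
New clearance relative to baseline: 1.55 + 1.632 + 0.43 = 3.612.
AUC ∝ 1/CL: fold-change = 1 / 3.612 = 0.28.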